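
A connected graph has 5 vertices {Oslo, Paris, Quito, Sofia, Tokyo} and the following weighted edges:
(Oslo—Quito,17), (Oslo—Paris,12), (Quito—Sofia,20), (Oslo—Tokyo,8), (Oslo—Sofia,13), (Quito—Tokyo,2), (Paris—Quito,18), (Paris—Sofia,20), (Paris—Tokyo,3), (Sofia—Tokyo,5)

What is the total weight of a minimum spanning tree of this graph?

18

Kruskal's algorithm — process edges by increasing weight (ties by edge label):
Quito—Tokyo (2): add. Components now {Quito,Tokyo} {Oslo} {Sofia} {Paris}
Paris—Tokyo (3): add. Components now {Paris,Quito,Tokyo} {Oslo} {Sofia}
Sofia—Tokyo (5): add. Components now {Paris,Quito,Sofia,Tokyo} {Oslo}
Oslo—Tokyo (8): add. Components now {Oslo,Paris,Quito,Sofia,Tokyo}
MST edges: Quito—Tokyo, Paris—Tokyo, Sofia—Tokyo, Oslo—Tokyo; total weight 2+3+5+8 = 18.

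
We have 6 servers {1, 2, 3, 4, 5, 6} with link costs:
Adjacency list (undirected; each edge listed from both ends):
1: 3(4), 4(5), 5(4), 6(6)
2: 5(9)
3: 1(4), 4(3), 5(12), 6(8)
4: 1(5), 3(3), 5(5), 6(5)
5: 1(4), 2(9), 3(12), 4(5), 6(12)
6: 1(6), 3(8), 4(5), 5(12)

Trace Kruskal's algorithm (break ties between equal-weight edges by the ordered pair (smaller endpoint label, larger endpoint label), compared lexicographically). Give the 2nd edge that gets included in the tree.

Kruskal: consider edges lightest-first.
3–4 (3): add — endpoints in different components.
1–3 (4): add — endpoints in different components.
1–5 (4): add — endpoints in different components.
1–4 (5): skip — 1 and 4 already connected.
4–5 (5): skip — 4 and 5 already connected.
4–6 (5): add — endpoints in different components.
1–6 (6): skip — 1 and 6 already connected.
3–6 (8): skip — 3 and 6 already connected.
2–5 (9): add — endpoints in different components.
The 2nd edge added is 1–3.

1-3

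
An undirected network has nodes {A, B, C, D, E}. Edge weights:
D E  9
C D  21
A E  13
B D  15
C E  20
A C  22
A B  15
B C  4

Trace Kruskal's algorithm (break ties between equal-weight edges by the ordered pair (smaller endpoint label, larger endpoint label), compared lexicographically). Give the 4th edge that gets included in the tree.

A-B

Sort edges by weight, then run Kruskal:
B C (4): add. Components now {A} {B,C} {D} {E}
D E (9): add. Components now {A} {B,C} {D,E}
A E (13): add. Components now {A,D,E} {B,C}
A B (15): add. Components now {A,B,C,D,E}
The 4th edge added is A B.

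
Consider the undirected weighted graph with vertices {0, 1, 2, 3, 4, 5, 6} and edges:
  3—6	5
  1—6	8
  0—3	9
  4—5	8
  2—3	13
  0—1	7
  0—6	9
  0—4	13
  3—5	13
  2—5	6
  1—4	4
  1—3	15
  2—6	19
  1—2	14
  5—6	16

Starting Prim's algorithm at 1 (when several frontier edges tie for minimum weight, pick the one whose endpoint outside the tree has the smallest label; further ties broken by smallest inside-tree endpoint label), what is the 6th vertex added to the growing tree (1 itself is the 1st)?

Prim's algorithm from 1:
Step 1: cheapest edge leaving the tree is 1—4 (4); add 4.
Step 2: cheapest edge leaving the tree is 0—1 (7); add 0.
Step 3: cheapest edge leaving the tree is 4—5 (8); add 5.
Step 4: cheapest edge leaving the tree is 2—5 (6); add 2.
Step 5: cheapest edge leaving the tree is 1—6 (8); add 6.
Step 6: cheapest edge leaving the tree is 3—6 (5); add 3.
Vertex order: 1, 4, 0, 5, 2, 6, 3. The 6th vertex is 6.

6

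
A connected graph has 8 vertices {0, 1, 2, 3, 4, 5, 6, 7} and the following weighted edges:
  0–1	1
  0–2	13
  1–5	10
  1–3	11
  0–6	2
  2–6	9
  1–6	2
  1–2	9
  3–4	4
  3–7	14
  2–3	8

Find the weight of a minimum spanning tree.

48

Sort edges by weight, then run Kruskal:
0–1 (1): add — endpoints in different components.
0–6 (2): add — endpoints in different components.
1–6 (2): skip — 1 and 6 already connected.
3–4 (4): add — endpoints in different components.
2–3 (8): add — endpoints in different components.
1–2 (9): add — endpoints in different components.
2–6 (9): skip — 2 and 6 already connected.
1–5 (10): add — endpoints in different components.
1–3 (11): skip — 1 and 3 already connected.
0–2 (13): skip — 0 and 2 already connected.
3–7 (14): add — endpoints in different components.
MST edges: 0–1, 0–6, 3–4, 2–3, 1–2, 1–5, 3–7; total weight 1+2+4+8+9+10+14 = 48.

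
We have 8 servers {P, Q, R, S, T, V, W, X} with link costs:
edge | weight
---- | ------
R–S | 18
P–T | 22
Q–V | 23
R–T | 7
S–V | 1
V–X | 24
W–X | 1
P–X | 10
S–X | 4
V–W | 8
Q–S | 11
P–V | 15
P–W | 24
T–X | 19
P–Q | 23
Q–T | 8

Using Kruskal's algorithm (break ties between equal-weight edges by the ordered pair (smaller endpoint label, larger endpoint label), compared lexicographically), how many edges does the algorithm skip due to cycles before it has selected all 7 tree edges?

1

Kruskal: consider edges lightest-first.
S–V (1): add — endpoints in different components.
W–X (1): add — endpoints in different components.
S–X (4): add — endpoints in different components.
R–T (7): add — endpoints in different components.
Q–T (8): add — endpoints in different components.
V–W (8): skip — W and V already connected.
P–X (10): add — endpoints in different components.
Q–S (11): add — endpoints in different components.
Edges rejected before the tree was complete: 1.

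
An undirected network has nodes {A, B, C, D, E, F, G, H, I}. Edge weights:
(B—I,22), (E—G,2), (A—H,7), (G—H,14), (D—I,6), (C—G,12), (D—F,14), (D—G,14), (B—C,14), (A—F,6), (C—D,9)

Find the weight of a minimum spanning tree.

70

Grow the tree from I using Prim:
Step 1: cheapest edge leaving the tree is D—I (6); add D.
Step 2: cheapest edge leaving the tree is C—D (9); add C.
Step 3: cheapest edge leaving the tree is C—G (12); add G.
Step 4: cheapest edge leaving the tree is E—G (2); add E.
Step 5: cheapest edge leaving the tree is B—C (14); add B.
Step 6: cheapest edge leaving the tree is D—F (14); add F.
Step 7: cheapest edge leaving the tree is A—F (6); add A.
Step 8: cheapest edge leaving the tree is A—H (7); add H.
MST edges: D—I, C—D, C—G, E—G, B—C, D—F, A—F, A—H; total weight 6+9+12+2+14+14+6+7 = 70.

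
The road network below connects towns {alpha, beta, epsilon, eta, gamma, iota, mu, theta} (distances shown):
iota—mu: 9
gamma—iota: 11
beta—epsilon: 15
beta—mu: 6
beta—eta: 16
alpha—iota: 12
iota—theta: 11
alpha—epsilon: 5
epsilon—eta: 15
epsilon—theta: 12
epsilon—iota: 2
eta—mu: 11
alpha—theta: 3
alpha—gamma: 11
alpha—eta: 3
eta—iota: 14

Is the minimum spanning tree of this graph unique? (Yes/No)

No

Kruskal's algorithm — process edges by increasing weight (ties by edge label):
epsilon—iota (2): add — endpoints in different components.
alpha—eta (3): add — endpoints in different components.
alpha—theta (3): add — endpoints in different components.
alpha—epsilon (5): add — endpoints in different components.
beta—mu (6): add — endpoints in different components.
iota—mu (9): add — endpoints in different components.
alpha—gamma (11): add — endpoints in different components.
Non-tree edge gamma—iota has weight 11, equal to the heaviest edge on its tree cycle — swapping gives another MST of the same weight. Not unique.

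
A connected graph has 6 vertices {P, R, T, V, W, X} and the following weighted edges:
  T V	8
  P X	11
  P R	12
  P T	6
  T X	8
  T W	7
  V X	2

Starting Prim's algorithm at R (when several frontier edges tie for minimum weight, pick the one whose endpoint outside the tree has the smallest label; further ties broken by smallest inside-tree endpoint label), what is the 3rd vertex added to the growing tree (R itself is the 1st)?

Prim's algorithm from R:
Step 1: cheapest edge leaving the tree is P R (12); add P.
Step 2: cheapest edge leaving the tree is P T (6); add T.
Step 3: cheapest edge leaving the tree is T W (7); add W.
Step 4: cheapest edge leaving the tree is T V (8); add V.
Step 5: cheapest edge leaving the tree is V X (2); add X.
Vertex order: R, P, T, W, V, X. The 3rd vertex is T.

T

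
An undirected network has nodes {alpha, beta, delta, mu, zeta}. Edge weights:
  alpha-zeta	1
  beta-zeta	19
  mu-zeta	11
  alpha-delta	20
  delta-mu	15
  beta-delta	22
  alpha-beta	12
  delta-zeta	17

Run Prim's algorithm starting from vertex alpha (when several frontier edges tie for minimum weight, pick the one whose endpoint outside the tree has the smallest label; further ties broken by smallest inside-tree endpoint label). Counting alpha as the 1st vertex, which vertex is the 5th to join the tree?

delta

Prim, starting at alpha.
Step 1: frontier [alpha-zeta 1, alpha-beta 12, alpha-delta 20] → take alpha-zeta (1); add zeta.
Step 2: frontier [alpha-beta 12, alpha-delta 20, mu-zeta 11, delta-zeta 17, beta-zeta 19] → take mu-zeta (11); add mu.
Step 3: frontier [alpha-beta 12, alpha-delta 20, delta-mu 15, delta-zeta 17, beta-zeta 19] → take alpha-beta (12); add beta.
Step 4: frontier [alpha-delta 20, beta-delta 22, delta-mu 15, delta-zeta 17] → take delta-mu (15); add delta.
Vertex order: alpha, zeta, mu, beta, delta. The 5th vertex is delta.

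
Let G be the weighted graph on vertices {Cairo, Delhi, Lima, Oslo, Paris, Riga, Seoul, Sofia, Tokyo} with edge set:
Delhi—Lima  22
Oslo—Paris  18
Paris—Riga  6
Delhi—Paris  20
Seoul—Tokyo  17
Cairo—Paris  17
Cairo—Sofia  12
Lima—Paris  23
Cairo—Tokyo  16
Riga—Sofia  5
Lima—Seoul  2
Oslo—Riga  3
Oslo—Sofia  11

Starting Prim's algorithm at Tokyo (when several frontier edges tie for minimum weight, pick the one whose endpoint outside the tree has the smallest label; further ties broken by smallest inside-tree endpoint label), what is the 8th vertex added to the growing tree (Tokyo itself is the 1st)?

Grow the tree from Tokyo using Prim:
Step 1: frontier [Cairo—Tokyo 16, Seoul—Tokyo 17] → take Cairo—Tokyo (16); add Cairo.
Step 2: frontier [Cairo—Sofia 12, Cairo—Paris 17, Seoul—Tokyo 17] → take Cairo—Sofia (12); add Sofia.
Step 3: frontier [Cairo—Paris 17, Riga—Sofia 5, Oslo—Sofia 11, Seoul—Tokyo 17] → take Riga—Sofia (5); add Riga.
Step 4: frontier [Cairo—Paris 17, Oslo—Riga 3, Paris—Riga 6, Oslo—Sofia 11, Seoul—Tokyo 17] → take Oslo—Riga (3); add Oslo.
Step 5: frontier [Cairo—Paris 17, Oslo—Paris 18, Paris—Riga 6, Seoul—Tokyo 17] → take Paris—Riga (6); add Paris.
Step 6: frontier [Delhi—Paris 20, Lima—Paris 23, Seoul—Tokyo 17] → take Seoul—Tokyo (17); add Seoul.
Step 7: frontier [Delhi—Paris 20, Lima—Paris 23, Lima—Seoul 2] → take Lima—Seoul (2); add Lima.
Step 8: frontier [Delhi—Lima 22, Delhi—Paris 20] → take Delhi—Paris (20); add Delhi.
Vertex order: Tokyo, Cairo, Sofia, Riga, Oslo, Paris, Seoul, Lima, Delhi. The 8th vertex is Lima.

Lima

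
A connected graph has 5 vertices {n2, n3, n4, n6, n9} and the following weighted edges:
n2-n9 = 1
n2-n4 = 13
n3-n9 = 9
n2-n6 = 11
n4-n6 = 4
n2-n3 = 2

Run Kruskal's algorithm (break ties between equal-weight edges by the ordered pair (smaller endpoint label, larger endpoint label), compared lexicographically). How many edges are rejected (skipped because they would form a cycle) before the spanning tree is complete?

Kruskal: consider edges lightest-first.
n2-n9 (1): add — endpoints in different components.
n2-n3 (2): add — endpoints in different components.
n4-n6 (4): add — endpoints in different components.
n3-n9 (9): skip — n9 and n3 already connected.
n2-n6 (11): add — endpoints in different components.
Edges rejected before the tree was complete: 1.

1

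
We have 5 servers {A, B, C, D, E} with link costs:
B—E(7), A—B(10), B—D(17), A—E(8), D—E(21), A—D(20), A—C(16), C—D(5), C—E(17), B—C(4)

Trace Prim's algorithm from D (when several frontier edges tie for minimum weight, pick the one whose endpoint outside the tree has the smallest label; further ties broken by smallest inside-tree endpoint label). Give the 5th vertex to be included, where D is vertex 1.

Prim's algorithm from D:
Step 1: frontier [C—D 5, B—D 17, A—D 20, D—E 21] → take C—D (5); add C.
Step 2: frontier [B—C 4, A—C 16, C—E 17, B—D 17, A—D 20, D—E 21] → take B—C (4); add B.
Step 3: frontier [B—E 7, A—B 10, A—C 16, C—E 17, A—D 20, D—E 21] → take B—E (7); add E.
Step 4: frontier [A—B 10, A—C 16, A—D 20, A—E 8] → take A—E (8); add A.
Vertex order: D, C, B, E, A. The 5th vertex is A.

A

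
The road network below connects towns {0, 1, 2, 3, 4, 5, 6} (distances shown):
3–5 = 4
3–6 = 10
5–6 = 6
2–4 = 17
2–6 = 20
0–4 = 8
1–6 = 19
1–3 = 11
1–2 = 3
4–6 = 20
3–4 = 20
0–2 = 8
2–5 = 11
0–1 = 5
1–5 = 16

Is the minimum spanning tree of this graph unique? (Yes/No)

No

Sort edges by weight, then run Kruskal:
1–2 (3): add — endpoints in different components.
3–5 (4): add — endpoints in different components.
0–1 (5): add — endpoints in different components.
5–6 (6): add — endpoints in different components.
0–2 (8): skip — 0 and 2 already connected.
0–4 (8): add — endpoints in different components.
3–6 (10): skip — 3 and 6 already connected.
1–3 (11): add — endpoints in different components.
Non-tree edge 2–5 has weight 11, equal to the heaviest edge on its tree cycle — swapping gives another MST of the same weight. Not unique.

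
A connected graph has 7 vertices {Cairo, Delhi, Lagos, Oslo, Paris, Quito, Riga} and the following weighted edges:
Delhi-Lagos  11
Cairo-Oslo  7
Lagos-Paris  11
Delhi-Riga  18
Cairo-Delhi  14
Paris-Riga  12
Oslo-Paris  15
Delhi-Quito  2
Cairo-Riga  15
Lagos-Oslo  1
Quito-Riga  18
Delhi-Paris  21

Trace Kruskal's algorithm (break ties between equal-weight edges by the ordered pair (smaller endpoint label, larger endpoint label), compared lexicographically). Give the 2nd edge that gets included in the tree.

Delhi-Quito

Kruskal: consider edges lightest-first.
Lagos-Oslo (1): add — endpoints in different components.
Delhi-Quito (2): add — endpoints in different components.
Cairo-Oslo (7): add — endpoints in different components.
Delhi-Lagos (11): add — endpoints in different components.
Lagos-Paris (11): add — endpoints in different components.
Paris-Riga (12): add — endpoints in different components.
The 2nd edge added is Delhi-Quito.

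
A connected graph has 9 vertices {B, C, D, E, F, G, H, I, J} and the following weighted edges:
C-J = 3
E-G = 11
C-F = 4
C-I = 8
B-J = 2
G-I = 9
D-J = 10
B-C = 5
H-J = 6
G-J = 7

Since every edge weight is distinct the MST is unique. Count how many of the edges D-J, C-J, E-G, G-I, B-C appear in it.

Kruskal's algorithm — process edges by increasing weight (ties by edge label):
B-J (2): add — endpoints in different components.
C-J (3): add — endpoints in different components.
C-F (4): add — endpoints in different components.
B-C (5): skip — B and C already connected.
H-J (6): add — endpoints in different components.
G-J (7): add — endpoints in different components.
C-I (8): add — endpoints in different components.
G-I (9): skip — G and I already connected.
D-J (10): add — endpoints in different components.
E-G (11): add — endpoints in different components.
MST edge set: {B-J, C-J, C-F, H-J, G-J, C-I, D-J, E-G}.
Of the listed edges, {D-J, C-J, E-G} are in the MST → 3.

3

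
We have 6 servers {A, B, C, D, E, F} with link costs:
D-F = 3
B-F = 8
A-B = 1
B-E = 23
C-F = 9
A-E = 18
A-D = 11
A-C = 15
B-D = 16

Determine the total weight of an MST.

39

Prim, starting at C.
Step 1: frontier [C-F 9, A-C 15] → take C-F (9); add F.
Step 2: frontier [A-C 15, D-F 3, B-F 8] → take D-F (3); add D.
Step 3: frontier [A-C 15, A-D 11, B-D 16, B-F 8] → take B-F (8); add B.
Step 4: frontier [A-B 1, B-E 23, A-C 15, A-D 11] → take A-B (1); add A.
Step 5: frontier [A-E 18, B-E 23] → take A-E (18); add E.
MST edges: C-F, D-F, B-F, A-B, A-E; total weight 9+3+8+1+18 = 39.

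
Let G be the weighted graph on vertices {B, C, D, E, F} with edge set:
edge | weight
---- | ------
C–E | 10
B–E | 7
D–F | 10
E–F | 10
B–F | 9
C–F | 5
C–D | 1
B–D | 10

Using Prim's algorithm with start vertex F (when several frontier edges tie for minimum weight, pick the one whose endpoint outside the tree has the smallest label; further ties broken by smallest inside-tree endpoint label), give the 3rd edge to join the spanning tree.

Prim's algorithm from F:
Step 1: frontier [C–F 5, B–F 9, D–F 10, E–F 10] → take C–F (5); add C.
Step 2: frontier [C–D 1, C–E 10, B–F 9, D–F 10, E–F 10] → take C–D (1); add D.
Step 3: frontier [C–E 10, B–D 10, B–F 9, E–F 10] → take B–F (9); add B.
Step 4: frontier [B–E 7, C–E 10, E–F 10] → take B–E (7); add E.
The 3rd edge added is B–F.

B-F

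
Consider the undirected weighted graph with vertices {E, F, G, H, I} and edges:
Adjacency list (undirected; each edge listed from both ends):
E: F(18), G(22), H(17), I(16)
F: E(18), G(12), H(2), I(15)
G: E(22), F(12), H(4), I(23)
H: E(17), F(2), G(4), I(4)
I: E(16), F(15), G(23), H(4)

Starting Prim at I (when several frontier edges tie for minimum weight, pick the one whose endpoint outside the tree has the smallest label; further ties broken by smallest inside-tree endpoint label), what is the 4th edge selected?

Grow the tree from I using Prim:
Step 1: frontier [H—I 4, F—I 15, E—I 16, G—I 23] → take H—I (4); add H.
Step 2: frontier [F—H 2, G—H 4, E—H 17, F—I 15, E—I 16, G—I 23] → take F—H (2); add F.
Step 3: frontier [F—G 12, E—F 18, G—H 4, E—H 17, E—I 16, G—I 23] → take G—H (4); add G.
Step 4: frontier [E—F 18, E—G 22, E—H 17, E—I 16] → take E—I (16); add E.
The 4th edge added is E—I.

E-I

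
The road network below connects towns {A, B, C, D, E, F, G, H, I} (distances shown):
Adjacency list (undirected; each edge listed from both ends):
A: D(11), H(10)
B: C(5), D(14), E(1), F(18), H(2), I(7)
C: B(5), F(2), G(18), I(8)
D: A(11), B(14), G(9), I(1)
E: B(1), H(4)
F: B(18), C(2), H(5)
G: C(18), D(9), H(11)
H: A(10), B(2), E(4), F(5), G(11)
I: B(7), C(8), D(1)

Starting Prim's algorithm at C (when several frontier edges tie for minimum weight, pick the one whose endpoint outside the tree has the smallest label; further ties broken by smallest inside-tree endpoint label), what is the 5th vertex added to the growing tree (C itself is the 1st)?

Grow the tree from C using Prim:
Step 1: cheapest edge leaving the tree is C–F (2); add F.
Step 2: cheapest edge leaving the tree is B–C (5); add B.
Step 3: cheapest edge leaving the tree is B–E (1); add E.
Step 4: cheapest edge leaving the tree is B–H (2); add H.
Step 5: cheapest edge leaving the tree is B–I (7); add I.
Step 6: cheapest edge leaving the tree is D–I (1); add D.
Step 7: cheapest edge leaving the tree is D–G (9); add G.
Step 8: cheapest edge leaving the tree is A–H (10); add A.
Vertex order: C, F, B, E, H, I, D, G, A. The 5th vertex is H.

H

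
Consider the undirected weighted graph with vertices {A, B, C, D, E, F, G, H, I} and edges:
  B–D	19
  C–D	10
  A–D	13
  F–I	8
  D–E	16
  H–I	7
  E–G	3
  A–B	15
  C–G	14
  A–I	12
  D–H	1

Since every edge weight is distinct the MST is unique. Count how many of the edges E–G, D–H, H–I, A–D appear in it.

Sort edges by weight, then run Kruskal:
D–H (1): add — endpoints in different components.
E–G (3): add — endpoints in different components.
H–I (7): add — endpoints in different components.
F–I (8): add — endpoints in different components.
C–D (10): add — endpoints in different components.
A–I (12): add — endpoints in different components.
A–D (13): skip — A and D already connected.
C–G (14): add — endpoints in different components.
A–B (15): add — endpoints in different components.
MST edge set: {D–H, E–G, H–I, F–I, C–D, A–I, C–G, A–B}.
Of the listed edges, {E–G, D–H, H–I} are in the MST → 3.

3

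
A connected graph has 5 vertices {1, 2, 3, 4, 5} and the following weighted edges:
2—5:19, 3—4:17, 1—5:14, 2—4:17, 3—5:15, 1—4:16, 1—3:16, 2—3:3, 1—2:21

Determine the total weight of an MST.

Kruskal: consider edges lightest-first.
2—3 (3): add. Components now {1} {2,3} {4} {5}
1—5 (14): add. Components now {1,5} {2,3} {4}
3—5 (15): add. Components now {1,2,3,5} {4}
1—3 (16): skip — 1 and 3 already connected.
1—4 (16): add. Components now {1,2,3,4,5}
MST edges: 2—3, 1—5, 3—5, 1—4; total weight 3+14+15+16 = 48.

48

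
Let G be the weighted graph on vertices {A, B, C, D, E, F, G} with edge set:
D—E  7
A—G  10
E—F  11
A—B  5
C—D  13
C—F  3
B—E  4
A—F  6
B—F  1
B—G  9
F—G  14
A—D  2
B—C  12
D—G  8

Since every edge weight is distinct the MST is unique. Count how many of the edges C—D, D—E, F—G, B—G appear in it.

Kruskal: consider edges lightest-first.
B—F (1): add. Components now {A} {B,F} {C} {D} {E} {G}
A—D (2): add. Components now {A,D} {B,F} {C} {E} {G}
C—F (3): add. Components now {A,D} {B,C,F} {E} {G}
B—E (4): add. Components now {A,D} {B,C,E,F} {G}
A—B (5): add. Components now {A,B,C,D,E,F} {G}
A—F (6): skip — A and F already connected.
D—E (7): skip — D and E already connected.
D—G (8): add. Components now {A,B,C,D,E,F,G}
MST edge set: {B—F, A—D, C—F, B—E, A—B, D—G}.
Of the listed edges, {} are in the MST → 0.

0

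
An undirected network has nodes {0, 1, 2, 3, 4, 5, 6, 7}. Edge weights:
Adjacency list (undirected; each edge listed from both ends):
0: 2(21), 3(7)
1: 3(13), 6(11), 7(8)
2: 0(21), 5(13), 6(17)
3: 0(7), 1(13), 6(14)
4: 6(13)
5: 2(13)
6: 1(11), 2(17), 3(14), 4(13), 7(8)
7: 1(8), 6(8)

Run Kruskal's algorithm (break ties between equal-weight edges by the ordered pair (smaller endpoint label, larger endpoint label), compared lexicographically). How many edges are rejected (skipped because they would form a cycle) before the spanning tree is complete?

2

Kruskal: consider edges lightest-first.
0—3 (7): add — endpoints in different components.
1—7 (8): add — endpoints in different components.
6—7 (8): add — endpoints in different components.
1—6 (11): skip — 1 and 6 already connected.
1—3 (13): add — endpoints in different components.
2—5 (13): add — endpoints in different components.
4—6 (13): add — endpoints in different components.
3—6 (14): skip — 3 and 6 already connected.
2—6 (17): add — endpoints in different components.
Edges rejected before the tree was complete: 2.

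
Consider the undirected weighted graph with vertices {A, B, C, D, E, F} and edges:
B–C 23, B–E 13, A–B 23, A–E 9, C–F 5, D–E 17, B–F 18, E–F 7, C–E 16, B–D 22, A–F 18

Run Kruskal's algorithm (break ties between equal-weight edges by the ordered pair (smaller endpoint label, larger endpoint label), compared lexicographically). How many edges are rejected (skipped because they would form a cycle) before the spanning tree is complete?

Sort edges by weight, then run Kruskal:
C–F (5): add — endpoints in different components.
E–F (7): add — endpoints in different components.
A–E (9): add — endpoints in different components.
B–E (13): add — endpoints in different components.
C–E (16): skip — C and E already connected.
D–E (17): add — endpoints in different components.
Edges rejected before the tree was complete: 1.

1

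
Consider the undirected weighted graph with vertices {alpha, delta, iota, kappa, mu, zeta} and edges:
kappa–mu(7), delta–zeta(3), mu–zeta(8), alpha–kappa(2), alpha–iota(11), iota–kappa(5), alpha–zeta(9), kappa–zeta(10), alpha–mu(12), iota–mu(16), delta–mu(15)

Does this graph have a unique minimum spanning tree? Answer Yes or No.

Yes

Kruskal: consider edges lightest-first.
alpha–kappa (2): add — endpoints in different components.
delta–zeta (3): add — endpoints in different components.
iota–kappa (5): add — endpoints in different components.
kappa–mu (7): add — endpoints in different components.
mu–zeta (8): add — endpoints in different components.
Every non-tree edge has weight strictly greater than the heaviest edge on the tree path between its endpoints, so the MST is unique.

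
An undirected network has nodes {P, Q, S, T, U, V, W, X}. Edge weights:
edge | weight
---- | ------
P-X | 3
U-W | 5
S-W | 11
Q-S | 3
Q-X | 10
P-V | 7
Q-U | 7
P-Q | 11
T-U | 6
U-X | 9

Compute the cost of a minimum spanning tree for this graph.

Prim's algorithm from X:
Step 1: frontier [P-X 3, U-X 9, Q-X 10] → take P-X (3); add P.
Step 2: frontier [P-V 7, P-Q 11, U-X 9, Q-X 10] → take P-V (7); add V.
Step 3: frontier [P-Q 11, U-X 9, Q-X 10] → take U-X (9); add U.
Step 4: frontier [P-Q 11, U-W 5, T-U 6, Q-U 7, Q-X 10] → take U-W (5); add W.
Step 5: frontier [P-Q 11, T-U 6, Q-U 7, S-W 11, Q-X 10] → take T-U (6); add T.
Step 6: frontier [P-Q 11, Q-U 7, S-W 11, Q-X 10] → take Q-U (7); add Q.
Step 7: frontier [Q-S 3, S-W 11] → take Q-S (3); add S.
MST edges: P-X, P-V, U-X, U-W, T-U, Q-U, Q-S; total weight 3+7+9+5+6+7+3 = 40.

40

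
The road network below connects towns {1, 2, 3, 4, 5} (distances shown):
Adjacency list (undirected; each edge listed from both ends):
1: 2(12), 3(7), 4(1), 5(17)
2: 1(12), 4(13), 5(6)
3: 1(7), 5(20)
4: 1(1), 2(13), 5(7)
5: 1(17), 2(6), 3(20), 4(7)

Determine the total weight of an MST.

Grow the tree from 3 using Prim:
Step 1: frontier [1-3 7, 3-5 20] → take 1-3 (7); add 1.
Step 2: frontier [1-4 1, 1-2 12, 1-5 17, 3-5 20] → take 1-4 (1); add 4.
Step 3: frontier [1-2 12, 1-5 17, 3-5 20, 4-5 7, 2-4 13] → take 4-5 (7); add 5.
Step 4: frontier [1-2 12, 2-4 13, 2-5 6] → take 2-5 (6); add 2.
MST edges: 1-3, 1-4, 4-5, 2-5; total weight 7+1+7+6 = 21.

21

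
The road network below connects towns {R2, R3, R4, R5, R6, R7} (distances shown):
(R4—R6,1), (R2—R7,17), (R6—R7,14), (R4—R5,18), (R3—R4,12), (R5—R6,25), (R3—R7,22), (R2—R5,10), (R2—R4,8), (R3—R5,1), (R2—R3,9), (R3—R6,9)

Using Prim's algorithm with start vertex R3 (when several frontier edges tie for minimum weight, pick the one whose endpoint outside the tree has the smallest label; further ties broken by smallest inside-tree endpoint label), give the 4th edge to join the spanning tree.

Grow the tree from R3 using Prim:
Step 1: cheapest edge leaving the tree is R3—R5 (1); add R5.
Step 2: cheapest edge leaving the tree is R2—R3 (9); add R2.
Step 3: cheapest edge leaving the tree is R2—R4 (8); add R4.
Step 4: cheapest edge leaving the tree is R4—R6 (1); add R6.
Step 5: cheapest edge leaving the tree is R6—R7 (14); add R7.
The 4th edge added is R4—R6.

R4-R6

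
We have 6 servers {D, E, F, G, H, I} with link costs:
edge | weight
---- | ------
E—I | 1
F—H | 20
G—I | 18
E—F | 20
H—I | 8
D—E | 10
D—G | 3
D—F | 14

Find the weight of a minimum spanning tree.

Prim's algorithm from G:
Step 1: cheapest edge leaving the tree is D—G (3); add D.
Step 2: cheapest edge leaving the tree is D—E (10); add E.
Step 3: cheapest edge leaving the tree is E—I (1); add I.
Step 4: cheapest edge leaving the tree is H—I (8); add H.
Step 5: cheapest edge leaving the tree is D—F (14); add F.
MST edges: D—G, D—E, E—I, H—I, D—F; total weight 3+10+1+8+14 = 36.

36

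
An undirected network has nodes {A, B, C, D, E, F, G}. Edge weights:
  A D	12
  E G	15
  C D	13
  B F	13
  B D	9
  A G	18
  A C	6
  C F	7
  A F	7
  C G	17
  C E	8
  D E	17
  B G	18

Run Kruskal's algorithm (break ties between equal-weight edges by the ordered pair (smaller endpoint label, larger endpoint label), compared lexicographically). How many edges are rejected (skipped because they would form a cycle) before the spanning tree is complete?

Sort edges by weight, then run Kruskal:
A C (6): add — endpoints in different components.
A F (7): add — endpoints in different components.
C F (7): skip — C and F already connected.
C E (8): add — endpoints in different components.
B D (9): add — endpoints in different components.
A D (12): add — endpoints in different components.
B F (13): skip — B and F already connected.
C D (13): skip — C and D already connected.
E G (15): add — endpoints in different components.
Edges rejected before the tree was complete: 3.

3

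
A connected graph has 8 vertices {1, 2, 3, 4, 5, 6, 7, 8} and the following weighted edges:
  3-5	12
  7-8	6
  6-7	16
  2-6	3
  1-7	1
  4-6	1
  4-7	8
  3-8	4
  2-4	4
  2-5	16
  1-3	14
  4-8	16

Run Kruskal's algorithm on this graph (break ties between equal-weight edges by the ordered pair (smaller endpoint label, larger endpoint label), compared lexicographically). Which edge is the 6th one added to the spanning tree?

Sort edges by weight, then run Kruskal:
1-7 (1): add — endpoints in different components.
4-6 (1): add — endpoints in different components.
2-6 (3): add — endpoints in different components.
2-4 (4): skip — 2 and 4 already connected.
3-8 (4): add — endpoints in different components.
7-8 (6): add — endpoints in different components.
4-7 (8): add — endpoints in different components.
3-5 (12): add — endpoints in different components.
The 6th edge added is 4-7.

4-7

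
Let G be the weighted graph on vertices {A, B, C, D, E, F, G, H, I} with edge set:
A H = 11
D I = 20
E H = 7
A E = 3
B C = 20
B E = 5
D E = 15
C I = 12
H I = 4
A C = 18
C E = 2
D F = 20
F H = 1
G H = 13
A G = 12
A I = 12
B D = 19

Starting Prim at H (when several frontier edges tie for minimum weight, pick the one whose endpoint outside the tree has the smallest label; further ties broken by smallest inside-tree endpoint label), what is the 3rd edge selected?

Grow the tree from H using Prim:
Step 1: cheapest edge leaving the tree is F H (1); add F.
Step 2: cheapest edge leaving the tree is H I (4); add I.
Step 3: cheapest edge leaving the tree is E H (7); add E.
Step 4: cheapest edge leaving the tree is C E (2); add C.
Step 5: cheapest edge leaving the tree is A E (3); add A.
Step 6: cheapest edge leaving the tree is B E (5); add B.
Step 7: cheapest edge leaving the tree is A G (12); add G.
Step 8: cheapest edge leaving the tree is D E (15); add D.
The 3rd edge added is E H.

E-H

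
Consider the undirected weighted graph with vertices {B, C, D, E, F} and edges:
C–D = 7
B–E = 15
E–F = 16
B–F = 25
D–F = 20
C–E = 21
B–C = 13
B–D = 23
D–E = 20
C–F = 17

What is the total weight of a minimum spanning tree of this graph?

Prim, starting at B.
Step 1: cheapest edge leaving the tree is B–C (13); add C.
Step 2: cheapest edge leaving the tree is C–D (7); add D.
Step 3: cheapest edge leaving the tree is B–E (15); add E.
Step 4: cheapest edge leaving the tree is E–F (16); add F.
MST edges: B–C, C–D, B–E, E–F; total weight 13+7+15+16 = 51.

51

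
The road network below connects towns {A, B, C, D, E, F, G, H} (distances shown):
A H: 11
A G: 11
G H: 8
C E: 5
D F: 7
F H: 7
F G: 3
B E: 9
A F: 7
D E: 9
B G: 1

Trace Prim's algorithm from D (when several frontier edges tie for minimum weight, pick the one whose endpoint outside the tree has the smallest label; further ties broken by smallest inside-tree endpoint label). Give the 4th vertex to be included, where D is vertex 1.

Prim, starting at D.
Step 1: cheapest edge leaving the tree is D F (7); add F.
Step 2: cheapest edge leaving the tree is F G (3); add G.
Step 3: cheapest edge leaving the tree is B G (1); add B.
Step 4: cheapest edge leaving the tree is A F (7); add A.
Step 5: cheapest edge leaving the tree is F H (7); add H.
Step 6: cheapest edge leaving the tree is B E (9); add E.
Step 7: cheapest edge leaving the tree is C E (5); add C.
Vertex order: D, F, G, B, A, H, E, C. The 4th vertex is B.

B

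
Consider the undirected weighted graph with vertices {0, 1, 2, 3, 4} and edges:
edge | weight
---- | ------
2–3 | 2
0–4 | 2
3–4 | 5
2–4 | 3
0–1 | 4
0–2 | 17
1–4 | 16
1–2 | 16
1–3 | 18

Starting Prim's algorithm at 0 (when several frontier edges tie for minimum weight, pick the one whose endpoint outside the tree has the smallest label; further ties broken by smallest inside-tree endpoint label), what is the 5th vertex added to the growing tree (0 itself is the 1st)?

Prim, starting at 0.
Step 1: cheapest edge leaving the tree is 0–4 (2); add 4.
Step 2: cheapest edge leaving the tree is 2–4 (3); add 2.
Step 3: cheapest edge leaving the tree is 2–3 (2); add 3.
Step 4: cheapest edge leaving the tree is 0–1 (4); add 1.
Vertex order: 0, 4, 2, 3, 1. The 5th vertex is 1.

1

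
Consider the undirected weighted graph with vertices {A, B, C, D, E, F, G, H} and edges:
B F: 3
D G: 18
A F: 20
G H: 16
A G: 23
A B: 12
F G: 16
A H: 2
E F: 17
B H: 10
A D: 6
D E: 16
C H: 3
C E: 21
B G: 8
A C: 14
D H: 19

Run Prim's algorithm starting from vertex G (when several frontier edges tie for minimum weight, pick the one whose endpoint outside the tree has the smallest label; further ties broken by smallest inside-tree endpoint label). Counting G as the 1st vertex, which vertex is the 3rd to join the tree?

F

Grow the tree from G using Prim:
Step 1: cheapest edge leaving the tree is B G (8); add B.
Step 2: cheapest edge leaving the tree is B F (3); add F.
Step 3: cheapest edge leaving the tree is B H (10); add H.
Step 4: cheapest edge leaving the tree is A H (2); add A.
Step 5: cheapest edge leaving the tree is C H (3); add C.
Step 6: cheapest edge leaving the tree is A D (6); add D.
Step 7: cheapest edge leaving the tree is D E (16); add E.
Vertex order: G, B, F, H, A, C, D, E. The 3rd vertex is F.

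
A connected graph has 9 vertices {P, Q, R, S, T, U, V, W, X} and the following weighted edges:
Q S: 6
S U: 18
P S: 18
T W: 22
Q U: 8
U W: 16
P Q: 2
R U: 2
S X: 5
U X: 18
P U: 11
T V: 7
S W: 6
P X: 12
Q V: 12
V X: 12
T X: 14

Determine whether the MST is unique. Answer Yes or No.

No

Kruskal's algorithm — process edges by increasing weight (ties by edge label):
P Q (2): add — endpoints in different components.
R U (2): add — endpoints in different components.
S X (5): add — endpoints in different components.
Q S (6): add — endpoints in different components.
S W (6): add — endpoints in different components.
T V (7): add — endpoints in different components.
Q U (8): add — endpoints in different components.
P U (11): skip — P and U already connected.
P X (12): skip — P and X already connected.
Q V (12): add — endpoints in different components.
Non-tree edge V X has weight 12, equal to the heaviest edge on its tree cycle — swapping gives another MST of the same weight. Not unique.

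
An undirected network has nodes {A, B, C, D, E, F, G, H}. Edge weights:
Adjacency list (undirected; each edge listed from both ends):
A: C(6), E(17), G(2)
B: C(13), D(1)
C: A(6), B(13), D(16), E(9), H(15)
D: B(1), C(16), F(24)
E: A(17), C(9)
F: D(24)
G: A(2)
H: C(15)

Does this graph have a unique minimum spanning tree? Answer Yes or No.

Yes

Kruskal: consider edges lightest-first.
B-D (1): add — endpoints in different components.
A-G (2): add — endpoints in different components.
A-C (6): add — endpoints in different components.
C-E (9): add — endpoints in different components.
B-C (13): add — endpoints in different components.
C-H (15): add — endpoints in different components.
C-D (16): skip — C and D already connected.
A-E (17): skip — A and E already connected.
D-F (24): add — endpoints in different components.
Every non-tree edge has weight strictly greater than the heaviest edge on the tree path between its endpoints, so the MST is unique.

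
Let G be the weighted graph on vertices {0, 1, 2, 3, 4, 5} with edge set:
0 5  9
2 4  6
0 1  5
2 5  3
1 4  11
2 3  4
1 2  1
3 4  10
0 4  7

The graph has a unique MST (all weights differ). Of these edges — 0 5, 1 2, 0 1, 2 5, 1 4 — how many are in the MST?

Kruskal: consider edges lightest-first.
1 2 (1): add — endpoints in different components.
2 5 (3): add — endpoints in different components.
2 3 (4): add — endpoints in different components.
0 1 (5): add — endpoints in different components.
2 4 (6): add — endpoints in different components.
MST edge set: {1 2, 2 5, 2 3, 0 1, 2 4}.
Of the listed edges, {1 2, 0 1, 2 5} are in the MST → 3.

3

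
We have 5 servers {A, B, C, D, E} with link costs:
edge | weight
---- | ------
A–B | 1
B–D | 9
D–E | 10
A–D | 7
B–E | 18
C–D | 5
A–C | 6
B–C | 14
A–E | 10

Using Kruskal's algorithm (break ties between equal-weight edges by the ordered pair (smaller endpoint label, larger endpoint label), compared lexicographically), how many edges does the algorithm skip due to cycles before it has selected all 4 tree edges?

Kruskal's algorithm — process edges by increasing weight (ties by edge label):
A–B (1): add. Components now {A,B} {C} {D} {E}
C–D (5): add. Components now {A,B} {C,D} {E}
A–C (6): add. Components now {A,B,C,D} {E}
A–D (7): skip — A and D already connected.
B–D (9): skip — B and D already connected.
A–E (10): add. Components now {A,B,C,D,E}
Edges rejected before the tree was complete: 2.

2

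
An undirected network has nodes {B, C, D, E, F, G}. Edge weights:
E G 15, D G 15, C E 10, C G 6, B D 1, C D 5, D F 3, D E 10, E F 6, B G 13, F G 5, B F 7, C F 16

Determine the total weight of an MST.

20

Kruskal's algorithm — process edges by increasing weight (ties by edge label):
B D (1): add. Components now {B,D} {C} {E} {F} {G}
D F (3): add. Components now {B,D,F} {C} {E} {G}
C D (5): add. Components now {B,C,D,F} {E} {G}
F G (5): add. Components now {B,C,D,F,G} {E}
C G (6): skip — C and G already connected.
E F (6): add. Components now {B,C,D,E,F,G}
MST edges: B D, D F, C D, F G, E F; total weight 1+3+5+5+6 = 20.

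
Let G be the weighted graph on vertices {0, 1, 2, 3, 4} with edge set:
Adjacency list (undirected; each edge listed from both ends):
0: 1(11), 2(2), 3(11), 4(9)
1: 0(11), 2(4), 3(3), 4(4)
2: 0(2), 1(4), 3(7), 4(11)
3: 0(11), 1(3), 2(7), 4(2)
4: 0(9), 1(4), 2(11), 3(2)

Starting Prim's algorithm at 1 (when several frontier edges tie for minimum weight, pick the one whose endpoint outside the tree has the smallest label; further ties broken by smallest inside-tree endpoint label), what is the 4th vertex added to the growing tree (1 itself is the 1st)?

Grow the tree from 1 using Prim:
Step 1: cheapest edge leaving the tree is 1 3 (3); add 3.
Step 2: cheapest edge leaving the tree is 3 4 (2); add 4.
Step 3: cheapest edge leaving the tree is 1 2 (4); add 2.
Step 4: cheapest edge leaving the tree is 0 2 (2); add 0.
Vertex order: 1, 3, 4, 2, 0. The 4th vertex is 2.

2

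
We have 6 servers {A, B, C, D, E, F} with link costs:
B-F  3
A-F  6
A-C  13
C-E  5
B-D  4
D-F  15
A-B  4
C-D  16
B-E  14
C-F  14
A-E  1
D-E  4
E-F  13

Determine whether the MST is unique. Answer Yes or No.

Kruskal: consider edges lightest-first.
A-E (1): add — endpoints in different components.
B-F (3): add — endpoints in different components.
A-B (4): add — endpoints in different components.
B-D (4): add — endpoints in different components.
D-E (4): skip — D and E already connected.
C-E (5): add — endpoints in different components.
Non-tree edge D-E has weight 4, equal to the heaviest edge on its tree cycle — swapping gives another MST of the same weight. Not unique.

No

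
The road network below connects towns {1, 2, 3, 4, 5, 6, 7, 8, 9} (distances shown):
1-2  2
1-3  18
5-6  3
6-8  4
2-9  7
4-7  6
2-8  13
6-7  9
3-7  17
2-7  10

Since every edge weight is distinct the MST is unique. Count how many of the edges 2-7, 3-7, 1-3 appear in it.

2

Kruskal's algorithm — process edges by increasing weight (ties by edge label):
1-2 (2): add — endpoints in different components.
5-6 (3): add — endpoints in different components.
6-8 (4): add — endpoints in different components.
4-7 (6): add — endpoints in different components.
2-9 (7): add — endpoints in different components.
6-7 (9): add — endpoints in different components.
2-7 (10): add — endpoints in different components.
2-8 (13): skip — 2 and 8 already connected.
3-7 (17): add — endpoints in different components.
MST edge set: {1-2, 5-6, 6-8, 4-7, 2-9, 6-7, 2-7, 3-7}.
Of the listed edges, {2-7, 3-7} are in the MST → 2.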